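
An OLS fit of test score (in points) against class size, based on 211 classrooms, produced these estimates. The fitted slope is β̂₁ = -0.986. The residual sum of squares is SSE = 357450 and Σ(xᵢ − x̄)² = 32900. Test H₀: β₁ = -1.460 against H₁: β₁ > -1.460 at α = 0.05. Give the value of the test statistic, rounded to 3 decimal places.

MSE = SSE/(n − 2) = 357450/209 = 1710.29.
SE(β̂₁) = √(MSE/Sₓₓ) = √(1710.29/32900) = 0.228001.
t = (-0.986 − (-1.460)) / 0.228001 = 2.079.
df = n − 2 = 209.
One-sided p ≈ 0.0194, which is < 0.05, so reject H₀.
There is evidence that the true slope on class size exceeds -1.460 points per unit.

t = 2.079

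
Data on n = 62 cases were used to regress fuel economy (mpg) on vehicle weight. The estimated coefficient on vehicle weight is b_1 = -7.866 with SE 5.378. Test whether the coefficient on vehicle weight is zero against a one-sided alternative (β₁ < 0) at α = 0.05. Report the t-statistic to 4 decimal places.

t = -1.4626

H₀: β₁ = 0 vs H₁: β₁ < 0.
t = (b_1 − β₁⁰)/SE = -7.866 / 5.378 = -1.4626.
df = n − 2 = 62 − 2 = 60.
One-sided p ≈ 0.0744, which is ≥ 0.05, so fail to reject H₀.
The data do not give significant evidence that the true slope on vehicle weight is negative.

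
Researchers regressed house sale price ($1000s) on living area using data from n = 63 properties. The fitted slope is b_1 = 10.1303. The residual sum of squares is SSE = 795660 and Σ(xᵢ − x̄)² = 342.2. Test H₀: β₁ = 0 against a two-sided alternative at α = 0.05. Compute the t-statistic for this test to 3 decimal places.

t = 1.641

MSE = SSE/(n − 2) = 795660/61 = 13043.6.
SE(b_1) = √(MSE/Sₓₓ) = √(13043.6/342.2) = 6.17389.
t = 10.1303 / 6.17389 = 1.641.
df = n − 2 = 61.
Two-sided p ≈ 0.1060, which is ≥ 0.05, so fail to reject H₀.
The data do not give significant evidence of an association between living area and house sale price.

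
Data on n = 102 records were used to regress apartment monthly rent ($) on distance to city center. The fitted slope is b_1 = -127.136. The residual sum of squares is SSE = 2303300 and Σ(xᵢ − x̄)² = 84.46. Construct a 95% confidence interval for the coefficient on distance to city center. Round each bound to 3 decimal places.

MSE = SSE/(n − 2) = 2303300/100 = 23033.
SE(b_1) = √(MSE/Sₓₓ) = √(23033/84.46) = 16.5139.
df = n − 2 = 100.
t* = t_{0.025, 100} = 1.983972.
Margin = t* × SE = 1.983972 × 16.5139 = 32.76311.
CI: -127.136 ± 32.76311 → (-159.899, -94.373).
With 95% confidence, each one-unit increase in distance to city center is associated with a change of between -159.899 and -94.373 $ in apartment monthly rent.

(-159.899, -94.373)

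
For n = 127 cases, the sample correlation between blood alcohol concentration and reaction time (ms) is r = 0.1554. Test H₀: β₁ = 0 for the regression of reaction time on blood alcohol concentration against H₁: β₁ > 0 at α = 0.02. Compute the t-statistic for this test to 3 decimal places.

t = r·√(n − 2)/√(1 − r²) = 0.1554·√125/√0.975851 = 1.759.
df = n − 2 = 125.
One-sided p ≈ 0.0405, which is ≥ 0.02, so fail to reject H₀.
The data do not give significant evidence of a linear association between blood alcohol concentration and reaction time.

t = 1.759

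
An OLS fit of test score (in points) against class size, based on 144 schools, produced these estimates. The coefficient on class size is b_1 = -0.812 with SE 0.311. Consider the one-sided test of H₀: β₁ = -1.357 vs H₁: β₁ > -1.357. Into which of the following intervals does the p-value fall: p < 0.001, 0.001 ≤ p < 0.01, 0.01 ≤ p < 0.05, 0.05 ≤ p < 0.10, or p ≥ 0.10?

0.01 ≤ p < 0.05

t = (-0.812 − (-1.357)) / 0.311 = 1.752.
df = n − 2 = 144 − 2 = 142.
One-sided p = P(T_{142} > t) ≈ 0.0409.
So 0.01 ≤ p < 0.05.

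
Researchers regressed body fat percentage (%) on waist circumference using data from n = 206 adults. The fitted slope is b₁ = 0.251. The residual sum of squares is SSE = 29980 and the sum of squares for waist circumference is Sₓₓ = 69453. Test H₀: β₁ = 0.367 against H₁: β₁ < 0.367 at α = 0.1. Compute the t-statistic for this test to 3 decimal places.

t = -2.522

MSE = SSE/(n − 2) = 29980/204 = 146.961.
SE(b₁) = √(MSE/Sₓₓ) = √(146.961/69453) = 0.0459997.
t = (0.251 − 0.367) / 0.0459997 = -2.522.
df = n − 2 = 204.
One-sided p ≈ 0.0062, which is < 0.1, so reject H₀.
There is evidence that the true slope on waist circumference is below 0.367 % per unit.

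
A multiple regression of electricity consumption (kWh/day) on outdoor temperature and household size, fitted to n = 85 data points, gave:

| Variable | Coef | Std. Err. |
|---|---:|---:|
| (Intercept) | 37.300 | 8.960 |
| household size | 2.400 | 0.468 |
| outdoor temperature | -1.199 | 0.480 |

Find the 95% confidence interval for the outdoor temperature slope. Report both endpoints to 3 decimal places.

(-2.154, -0.244)

Read off: b = -1.199, SE = 0.480 for outdoor temperature.
df = n − k − 1 = 85 − 2 − 1 = 82.
t* = t_{0.025, 82} = 1.989319.
Margin = t* × SE = 1.989319 × 0.480 = 0.95487.
CI: -1.199 ± 0.95487 → (-2.154, -0.244).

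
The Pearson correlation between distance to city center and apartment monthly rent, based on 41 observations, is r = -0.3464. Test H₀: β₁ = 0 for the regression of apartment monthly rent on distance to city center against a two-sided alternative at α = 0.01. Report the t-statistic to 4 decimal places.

t = -2.3060

t = r·√(n − 2)/√(1 − r²) = -0.3464·√39/√0.880007 = -2.3060.
df = n − 2 = 39.
Two-sided p ≈ 0.0265, which is ≥ 0.01, so fail to reject H₀.
The data do not give significant evidence of a linear association between distance to city center and apartment monthly rent.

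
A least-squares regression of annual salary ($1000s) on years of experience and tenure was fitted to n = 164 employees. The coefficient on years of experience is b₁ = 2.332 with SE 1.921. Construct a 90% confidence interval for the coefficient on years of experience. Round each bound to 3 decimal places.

(-0.846, 5.510)

df = n − k − 1 = 164 − 2 − 1 = 161.
t* = t_{0.05, 161} = 1.654373.
Margin = t* × SE = 1.654373 × 1.921 = 3.17805.
CI: 2.332 ± 3.17805 → (-0.846, 5.510).
With 90% confidence, each one-unit increase in years of experience is associated with a change of between -0.846 and 5.510 $1000s in annual salary, holding the other predictors fixed.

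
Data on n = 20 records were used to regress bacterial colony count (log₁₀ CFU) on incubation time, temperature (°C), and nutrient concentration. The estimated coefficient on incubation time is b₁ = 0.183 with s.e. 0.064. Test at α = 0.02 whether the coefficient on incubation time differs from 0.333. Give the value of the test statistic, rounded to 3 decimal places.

H₀: β₁ = 0.333 vs H₁: β₁ ≠ 0.333.
t = (b₁ − β₁⁰)/SE = (0.183 − 0.333) / 0.064 = -2.344.
df = n − k − 1 = 20 − 3 − 1 = 16.
Two-sided p ≈ 0.0323, which is ≥ 0.02, so fail to reject H₀.
The data are consistent with a true slope of 0.333 log₁₀ CFU per unit of incubation time, holding the other predictors fixed.

t = -2.344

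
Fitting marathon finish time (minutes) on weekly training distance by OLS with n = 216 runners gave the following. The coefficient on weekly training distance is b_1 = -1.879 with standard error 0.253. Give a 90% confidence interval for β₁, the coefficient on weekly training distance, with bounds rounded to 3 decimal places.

(-2.297, -1.461)

df = n − 2 = 216 − 2 = 214.
t* = t_{0.05, 214} = 1.652005.
Margin = t* × SE = 1.652005 × 0.253 = 0.41796.
CI: -1.879 ± 0.41796 → (-2.297, -1.461).
With 90% confidence, each one-unit increase in weekly training distance is associated with a change of between -2.297 and -1.461 minutes in marathon finish time.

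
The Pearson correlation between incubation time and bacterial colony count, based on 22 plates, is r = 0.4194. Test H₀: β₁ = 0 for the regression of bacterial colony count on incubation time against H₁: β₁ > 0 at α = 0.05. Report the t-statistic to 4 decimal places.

t = 2.0661

t = r·√(n − 2)/√(1 − r²) = 0.4194·√20/√0.824104 = 2.0661.
df = n − 2 = 20.
One-sided p ≈ 0.0260, which is < 0.05, so reject H₀.
There is evidence of a linear association between incubation time and bacterial colony count.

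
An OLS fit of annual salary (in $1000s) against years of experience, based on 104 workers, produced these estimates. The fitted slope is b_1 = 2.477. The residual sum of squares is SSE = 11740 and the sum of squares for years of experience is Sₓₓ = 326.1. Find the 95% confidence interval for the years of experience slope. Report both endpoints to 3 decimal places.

(1.299, 3.655)

MSE = SSE/(n − 2) = 11740/102 = 115.098.
SE(b_1) = √(MSE/Sₓₓ) = √(115.098/326.1) = 0.594099.
df = n − 2 = 102.
t* = t_{0.025, 102} = 1.983495.
Margin = t* × SE = 1.983495 × 0.594099 = 1.17839.
CI: 2.477 ± 1.17839 → (1.299, 3.655).
With 95% confidence, each one-unit increase in years of experience is associated with a change of between 1.299 and 3.655 $1000s in annual salary.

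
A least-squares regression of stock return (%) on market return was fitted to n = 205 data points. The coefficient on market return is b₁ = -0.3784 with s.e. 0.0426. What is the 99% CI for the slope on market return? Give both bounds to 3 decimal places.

df = n − 2 = 205 − 2 = 203.
t* = t_{0.005, 203} = 2.600265.
Margin = t* × SE = 2.600265 × 0.0426 = 0.11077.
CI: -0.3784 ± 0.11077 → (-0.489, -0.268).
With 99% confidence, each one-unit increase in market return is associated with a change of between -0.489 and -0.268 % in stock return.

(-0.489, -0.268)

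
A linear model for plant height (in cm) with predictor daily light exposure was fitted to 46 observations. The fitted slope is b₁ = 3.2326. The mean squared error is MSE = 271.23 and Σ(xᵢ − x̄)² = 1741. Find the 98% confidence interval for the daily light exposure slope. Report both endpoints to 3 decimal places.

(2.280, 4.185)

SE(b₁) = √(MSE/Sₓₓ) = √(271.23/1741) = 0.394702.
df = n − 2 = 44.
t* = t_{0.01, 44} = 2.414134.
Margin = t* × SE = 2.414134 × 0.394702 = 0.95286.
CI: 3.2326 ± 0.95286 → (2.280, 4.185).
With 98% confidence, each one-unit increase in daily light exposure is associated with a change of between 2.280 and 4.185 cm in plant height.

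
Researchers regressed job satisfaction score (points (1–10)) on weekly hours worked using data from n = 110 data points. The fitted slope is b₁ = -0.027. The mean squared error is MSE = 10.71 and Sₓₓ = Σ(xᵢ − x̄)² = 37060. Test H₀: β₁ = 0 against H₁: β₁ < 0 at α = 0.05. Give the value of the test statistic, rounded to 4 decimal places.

t = -1.5883

SE(b₁) = √(MSE/Sₓₓ) = √(10.71/37060) = 0.0169997.
t = -0.027 / 0.0169997 = -1.5883.
df = n − 2 = 108.
One-sided p ≈ 0.0576, which is ≥ 0.05, so fail to reject H₀.
The data do not give significant evidence that the true slope on weekly hours worked is negative.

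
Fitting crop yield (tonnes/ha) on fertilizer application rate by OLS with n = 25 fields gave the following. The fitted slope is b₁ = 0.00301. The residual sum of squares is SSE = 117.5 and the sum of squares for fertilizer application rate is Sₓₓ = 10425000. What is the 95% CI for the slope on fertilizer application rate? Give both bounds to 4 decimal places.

(0.0016, 0.0045)

MSE = SSE/(n − 2) = 117.5/23 = 5.1087.
SE(b₁) = √(MSE/Sₓₓ) = √(5.1087/10425000) = 0.000700031.
df = n − 2 = 23.
t* = t_{0.025, 23} = 2.068658.
Margin = t* × SE = 2.068658 × 0.000700031 = 0.001448.
CI: 0.00301 ± 0.001448 → (0.0016, 0.0045).
With 95% confidence, each one-unit increase in fertilizer application rate is associated with a change of between 0.0016 and 0.0045 tonnes/ha in crop yield.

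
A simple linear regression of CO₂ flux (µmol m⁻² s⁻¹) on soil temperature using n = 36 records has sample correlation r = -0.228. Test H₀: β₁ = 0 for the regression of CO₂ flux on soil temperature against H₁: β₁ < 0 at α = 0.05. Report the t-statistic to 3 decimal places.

t = r·√(n − 2)/√(1 − r²) = -0.228·√34/√0.948016 = -1.365.
df = n − 2 = 34.
One-sided p ≈ 0.0905, which is ≥ 0.05, so fail to reject H₀.
The data do not give significant evidence of a linear association between soil temperature and CO₂ flux.

t = -1.365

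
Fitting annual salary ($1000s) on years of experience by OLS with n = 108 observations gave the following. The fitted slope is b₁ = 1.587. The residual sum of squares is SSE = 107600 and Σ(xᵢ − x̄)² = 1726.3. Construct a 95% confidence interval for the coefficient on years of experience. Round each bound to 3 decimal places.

(0.067, 3.107)

MSE = SSE/(n − 2) = 107600/106 = 1015.09.
SE(b₁) = √(MSE/Sₓₓ) = √(1015.09/1726.3) = 0.766823.
df = n − 2 = 106.
t* = t_{0.025, 106} = 1.982597.
Margin = t* × SE = 1.982597 × 0.766823 = 1.52030.
CI: 1.587 ± 1.52030 → (0.067, 3.107).
With 95% confidence, each one-unit increase in years of experience is associated with a change of between 0.067 and 3.107 $1000s in annual salary.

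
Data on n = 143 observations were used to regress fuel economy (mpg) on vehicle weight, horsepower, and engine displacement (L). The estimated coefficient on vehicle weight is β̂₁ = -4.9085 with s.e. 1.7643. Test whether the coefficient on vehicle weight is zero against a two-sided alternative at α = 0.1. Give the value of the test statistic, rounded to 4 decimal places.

t = -2.7821

H₀: β₁ = 0 vs H₁: β₁ ≠ 0.
t = (β̂₁ − β₁⁰)/SE = -4.9085 / 1.7643 = -2.7821.
df = n − k − 1 = 143 − 3 − 1 = 139.
Two-sided p ≈ 0.0062, which is < 0.1, so reject H₀.
There is evidence that vehicle weight is associated with fuel economy, holding the other predictors fixed.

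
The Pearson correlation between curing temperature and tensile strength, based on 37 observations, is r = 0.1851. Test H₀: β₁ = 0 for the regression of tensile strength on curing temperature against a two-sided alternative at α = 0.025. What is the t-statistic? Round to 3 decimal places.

t = 1.114

t = r·√(n − 2)/√(1 − r²) = 0.1851·√35/√0.965738 = 1.114.
df = n − 2 = 35.
Two-sided p ≈ 0.2727, which is ≥ 0.025, so fail to reject H₀.
The data do not give significant evidence of a linear association between curing temperature and tensile strength.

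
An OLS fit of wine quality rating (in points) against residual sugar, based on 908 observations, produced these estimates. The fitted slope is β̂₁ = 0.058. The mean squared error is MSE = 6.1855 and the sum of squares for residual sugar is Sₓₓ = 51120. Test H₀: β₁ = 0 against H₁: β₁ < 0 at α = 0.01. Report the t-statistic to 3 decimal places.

SE(β̂₁) = √(MSE/Sₓₓ) = √(6.1855/51120) = 0.011.
t = 0.058 / 0.011 = 5.273.
df = n − 2 = 906.
One-sided p ≈ 1.0000, which is ≥ 0.01, so fail to reject H₀.
The data do not give significant evidence that the true slope on residual sugar is negative.

t = 5.273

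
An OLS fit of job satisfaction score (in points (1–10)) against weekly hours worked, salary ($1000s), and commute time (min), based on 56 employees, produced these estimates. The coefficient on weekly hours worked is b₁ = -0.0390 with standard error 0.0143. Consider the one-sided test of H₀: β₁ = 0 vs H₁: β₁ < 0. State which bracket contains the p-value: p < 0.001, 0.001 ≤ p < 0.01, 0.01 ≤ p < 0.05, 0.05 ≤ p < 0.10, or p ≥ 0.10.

t = -0.0390 / 0.0143 = -2.727.
df = n − k − 1 = 56 − 3 − 1 = 52.
One-sided p = P(T_{52} < t) ≈ 0.0043.
So 0.001 ≤ p < 0.01.

0.001 ≤ p < 0.01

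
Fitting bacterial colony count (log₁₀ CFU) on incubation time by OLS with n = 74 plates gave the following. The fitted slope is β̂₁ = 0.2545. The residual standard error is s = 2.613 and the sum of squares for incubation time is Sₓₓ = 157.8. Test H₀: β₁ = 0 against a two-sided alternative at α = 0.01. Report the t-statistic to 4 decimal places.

SE(β̂₁) = s/√Sₓₓ = 2.613/√157.8 = 0.208011.
t = 0.2545 / 0.208011 = 1.2235.
df = n − 2 = 72.
Two-sided p ≈ 0.2251, which is ≥ 0.01, so fail to reject H₀.
The data do not give significant evidence of an association between incubation time and bacterial colony count.

t = 1.2235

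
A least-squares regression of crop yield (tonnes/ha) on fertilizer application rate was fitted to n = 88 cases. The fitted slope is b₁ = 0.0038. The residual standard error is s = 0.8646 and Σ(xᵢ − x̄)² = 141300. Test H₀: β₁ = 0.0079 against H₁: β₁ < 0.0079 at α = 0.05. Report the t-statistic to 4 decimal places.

SE(b₁) = s/√Sₓₓ = 0.8646/√141300 = 0.00230009.
t = (0.0038 − 0.0079) / 0.00230009 = -1.7825.
df = n − 2 = 86.
One-sided p ≈ 0.0391, which is < 0.05, so reject H₀.
There is evidence that the true slope on fertilizer application rate is below 0.0079 tonnes/ha per unit.

t = -1.7825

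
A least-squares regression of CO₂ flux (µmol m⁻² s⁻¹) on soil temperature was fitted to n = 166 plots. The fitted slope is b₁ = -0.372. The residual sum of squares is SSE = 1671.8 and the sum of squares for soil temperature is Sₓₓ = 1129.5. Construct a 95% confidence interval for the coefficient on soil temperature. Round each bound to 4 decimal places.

MSE = SSE/(n − 2) = 1671.8/164 = 10.1939.
SE(b₁) = √(MSE/Sₓₓ) = √(10.1939/1129.5) = 0.0950008.
df = n − 2 = 164.
t* = t_{0.025, 164} = 1.974535.
Margin = t* × SE = 1.974535 × 0.0950008 = 0.187582.
CI: -0.372 ± 0.187582 → (-0.5596, -0.1844).
With 95% confidence, each one-unit increase in soil temperature is associated with a change of between -0.5596 and -0.1844 µmol m⁻² s⁻¹ in CO₂ flux.

(-0.5596, -0.1844)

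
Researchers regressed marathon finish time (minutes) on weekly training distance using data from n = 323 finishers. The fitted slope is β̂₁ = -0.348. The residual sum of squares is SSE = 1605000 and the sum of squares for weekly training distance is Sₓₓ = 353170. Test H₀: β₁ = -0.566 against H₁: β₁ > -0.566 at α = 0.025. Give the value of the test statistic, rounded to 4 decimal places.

MSE = SSE/(n − 2) = 1605000/321 = 5000.
SE(β̂₁) = √(MSE/Sₓₓ) = √(5000/353170) = 0.118985.
t = (-0.348 − (-0.566)) / 0.118985 = 1.8322.
df = n − 2 = 321.
One-sided p ≈ 0.0339, which is ≥ 0.025, so fail to reject H₀.
The data do not give significant evidence that the true slope on weekly training distance exceeds -0.566 minutes per unit.

t = 1.8322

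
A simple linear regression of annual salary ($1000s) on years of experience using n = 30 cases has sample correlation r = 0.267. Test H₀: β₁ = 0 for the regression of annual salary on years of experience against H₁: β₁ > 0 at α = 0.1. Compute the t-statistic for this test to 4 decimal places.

t = r·√(n − 2)/√(1 − r²) = 0.267·√28/√0.928711 = 1.4661.
df = n − 2 = 28.
One-sided p ≈ 0.0769, which is < 0.1, so reject H₀.
There is evidence of a linear association between years of experience and annual salary.

t = 1.4661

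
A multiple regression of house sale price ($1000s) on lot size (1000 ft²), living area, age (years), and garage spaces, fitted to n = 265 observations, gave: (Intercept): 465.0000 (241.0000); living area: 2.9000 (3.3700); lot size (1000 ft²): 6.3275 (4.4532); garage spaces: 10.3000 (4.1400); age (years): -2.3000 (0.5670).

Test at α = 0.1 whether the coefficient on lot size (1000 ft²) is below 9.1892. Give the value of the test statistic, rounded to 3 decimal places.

Read off: b = 6.3275, SE = 4.4532 for lot size (1000 ft²).
H₀: β₁ = 9.1892 vs H₁: β₁ < 9.1892.
t = (6.3275 − 9.1892) / 4.4532 = -0.643.
df = n − k − 1 = 265 − 4 − 1 = 260.
One-sided p ≈ 0.2605, which is ≥ 0.1, so fail to reject H₀.
The data do not give significant evidence that the true slope on lot size (1000 ft²) is below 9.1892 $1000s per unit, holding the other predictors fixed.

t = -0.643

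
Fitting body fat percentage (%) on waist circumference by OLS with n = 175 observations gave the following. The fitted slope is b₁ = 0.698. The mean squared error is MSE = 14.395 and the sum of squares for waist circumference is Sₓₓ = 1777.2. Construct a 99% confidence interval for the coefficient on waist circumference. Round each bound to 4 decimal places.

(0.4636, 0.9324)

SE(b₁) = √(MSE/Sₓₓ) = √(14.395/1777.2) = 0.089999.
df = n − 2 = 173.
t* = t_{0.005, 173} = 2.604546.
Margin = t* × SE = 2.604546 × 0.089999 = 0.234407.
CI: 0.698 ± 0.234407 → (0.4636, 0.9324).
With 99% confidence, each one-unit increase in waist circumference is associated with a change of between 0.4636 and 0.9324 % in body fat percentage.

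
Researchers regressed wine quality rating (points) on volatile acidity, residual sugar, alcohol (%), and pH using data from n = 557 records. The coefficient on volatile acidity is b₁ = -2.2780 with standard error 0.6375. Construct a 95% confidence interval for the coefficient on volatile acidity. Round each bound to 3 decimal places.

df = n − k − 1 = 557 − 4 − 1 = 552.
t* = t_{0.025, 552} = 1.964271.
Margin = t* × SE = 1.964271 × 0.6375 = 1.25222.
CI: -2.2780 ± 1.25222 → (-3.530, -1.026).
With 95% confidence, each one-unit increase in volatile acidity is associated with a change of between -3.530 and -1.026 points in wine quality rating, holding the other predictors fixed.

(-3.530, -1.026)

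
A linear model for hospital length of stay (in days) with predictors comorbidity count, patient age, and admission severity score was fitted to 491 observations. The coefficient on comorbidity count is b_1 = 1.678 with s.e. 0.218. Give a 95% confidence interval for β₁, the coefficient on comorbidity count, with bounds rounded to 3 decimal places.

df = n − k − 1 = 491 − 3 − 1 = 487.
t* = t_{0.025, 487} = 1.964847.
Margin = t* × SE = 1.964847 × 0.218 = 0.42834.
CI: 1.678 ± 0.42834 → (1.250, 2.106).
With 95% confidence, each one-unit increase in comorbidity count is associated with a change of between 1.250 and 2.106 days in hospital length of stay, holding the other predictors fixed.

(1.250, 2.106)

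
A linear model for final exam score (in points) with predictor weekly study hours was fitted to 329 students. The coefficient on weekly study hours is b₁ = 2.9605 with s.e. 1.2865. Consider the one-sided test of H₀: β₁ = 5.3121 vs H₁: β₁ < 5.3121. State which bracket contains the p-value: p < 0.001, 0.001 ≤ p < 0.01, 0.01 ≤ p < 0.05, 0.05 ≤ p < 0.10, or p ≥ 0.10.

t = (2.9605 − 5.3121) / 1.2865 = -1.828.
df = n − 2 = 329 − 2 = 327.
One-sided p = P(T_{327} < t) ≈ 0.0342.
So 0.01 ≤ p < 0.05.

0.01 ≤ p < 0.05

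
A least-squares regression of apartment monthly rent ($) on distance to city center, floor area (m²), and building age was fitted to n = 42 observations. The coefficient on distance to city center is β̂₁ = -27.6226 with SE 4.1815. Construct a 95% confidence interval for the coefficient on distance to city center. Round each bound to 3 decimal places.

(-36.088, -19.158)

df = n − k − 1 = 42 − 3 − 1 = 38.
t* = t_{0.025, 38} = 2.024394.
Margin = t* × SE = 2.024394 × 4.1815 = 8.46500.
CI: -27.6226 ± 8.46500 → (-36.088, -19.158).
With 95% confidence, each one-unit increase in distance to city center is associated with a change of between -36.088 and -19.158 $ in apartment monthly rent, holding the other predictors fixed.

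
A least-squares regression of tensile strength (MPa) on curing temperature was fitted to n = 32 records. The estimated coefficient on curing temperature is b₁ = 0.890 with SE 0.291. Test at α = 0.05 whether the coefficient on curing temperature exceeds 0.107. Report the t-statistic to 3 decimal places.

t = 2.691

H₀: β₁ = 0.107 vs H₁: β₁ > 0.107.
t = (b₁ − β₁⁰)/SE = (0.890 − 0.107) / 0.291 = 2.691.
df = n − 2 = 32 − 2 = 30.
One-sided p ≈ 0.0058, which is < 0.05, so reject H₀.
There is evidence that the true slope on curing temperature exceeds 0.107 MPa per unit.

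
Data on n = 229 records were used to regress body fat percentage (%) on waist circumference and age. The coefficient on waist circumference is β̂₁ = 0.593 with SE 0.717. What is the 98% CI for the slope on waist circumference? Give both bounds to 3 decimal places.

df = n − k − 1 = 229 − 2 − 1 = 226.
t* = t_{0.01, 226} = 2.342961.
Margin = t* × SE = 2.342961 × 0.717 = 1.67990.
CI: 0.593 ± 1.67990 → (-1.087, 2.273).
With 98% confidence, each one-unit increase in waist circumference is associated with a change of between -1.087 and 2.273 % in body fat percentage, holding the other predictors fixed.

(-1.087, 2.273)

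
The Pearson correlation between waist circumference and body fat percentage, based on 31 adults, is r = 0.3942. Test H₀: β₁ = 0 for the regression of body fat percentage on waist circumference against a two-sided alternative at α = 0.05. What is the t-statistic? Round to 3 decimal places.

t = r·√(n − 2)/√(1 − r²) = 0.3942·√29/√0.844606 = 2.310.
df = n − 2 = 29.
Two-sided p ≈ 0.0282, which is < 0.05, so reject H₀.
There is evidence of a linear association between waist circumference and body fat percentage.

t = 2.310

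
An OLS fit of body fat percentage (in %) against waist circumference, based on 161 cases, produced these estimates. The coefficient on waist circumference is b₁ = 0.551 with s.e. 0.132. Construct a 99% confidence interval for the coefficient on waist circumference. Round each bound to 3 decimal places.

df = n − 2 = 161 − 2 = 159.
t* = t_{0.005, 159} = 2.607103.
Margin = t* × SE = 2.607103 × 0.132 = 0.34414.
CI: 0.551 ± 0.34414 → (0.207, 0.895).
With 99% confidence, each one-unit increase in waist circumference is associated with a change of between 0.207 and 0.895 % in body fat percentage.

(0.207, 0.895)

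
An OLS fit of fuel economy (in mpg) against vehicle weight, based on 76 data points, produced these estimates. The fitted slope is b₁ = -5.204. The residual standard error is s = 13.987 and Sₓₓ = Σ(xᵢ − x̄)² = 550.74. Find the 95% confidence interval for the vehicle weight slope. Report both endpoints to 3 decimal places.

(-6.392, -4.016)

SE(b₁) = s/√Sₓₓ = 13.987/√550.74 = 0.596007.
df = n − 2 = 74.
t* = t_{0.025, 74} = 1.992543.
Margin = t* × SE = 1.992543 × 0.596007 = 1.18757.
CI: -5.204 ± 1.18757 → (-6.392, -4.016).
With 95% confidence, each one-unit increase in vehicle weight is associated with a change of between -6.392 and -4.016 mpg in fuel economy.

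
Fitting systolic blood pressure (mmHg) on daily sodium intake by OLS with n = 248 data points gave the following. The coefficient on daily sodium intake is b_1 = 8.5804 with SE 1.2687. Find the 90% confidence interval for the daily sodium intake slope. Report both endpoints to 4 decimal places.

(6.4857, 10.6751)

df = n − 2 = 248 − 2 = 246.
t* = t_{0.05, 246} = 1.651071.
Margin = t* × SE = 1.651071 × 1.2687 = 2.094714.
CI: 8.5804 ± 2.094714 → (6.4857, 10.6751).
With 90% confidence, each one-unit increase in daily sodium intake is associated with a change of between 6.4857 and 10.6751 mmHg in systolic blood pressure.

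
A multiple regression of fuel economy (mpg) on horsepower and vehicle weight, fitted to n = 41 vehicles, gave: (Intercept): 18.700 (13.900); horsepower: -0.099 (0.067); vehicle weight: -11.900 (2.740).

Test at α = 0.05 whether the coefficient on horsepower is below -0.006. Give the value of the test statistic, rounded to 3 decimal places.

Read off: b = -0.099, SE = 0.067 for horsepower.
H₀: β₁ = -0.006 vs H₁: β₁ < -0.006.
t = (-0.099 − (-0.006)) / 0.067 = -1.388.
df = n − k − 1 = 41 − 2 − 1 = 38.
One-sided p ≈ 0.0866, which is ≥ 0.05, so fail to reject H₀.
The data do not give significant evidence that the true slope on horsepower is below -0.006 mpg per unit, holding the other predictors fixed.

t = -1.388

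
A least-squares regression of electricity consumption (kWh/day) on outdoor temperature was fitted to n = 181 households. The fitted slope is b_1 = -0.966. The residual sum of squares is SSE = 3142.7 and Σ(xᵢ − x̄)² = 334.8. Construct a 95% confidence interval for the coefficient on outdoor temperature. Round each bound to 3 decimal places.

(-1.418, -0.514)

MSE = SSE/(n − 2) = 3142.7/179 = 17.557.
SE(b_1) = √(MSE/Sₓₓ) = √(17.557/334.8) = 0.228998.
df = n − 2 = 179.
t* = t_{0.025, 179} = 1.973305.
Margin = t* × SE = 1.973305 × 0.228998 = 0.45188.
CI: -0.966 ± 0.45188 → (-1.418, -0.514).
With 95% confidence, each one-unit increase in outdoor temperature is associated with a change of between -1.418 and -0.514 kWh/day in electricity consumption.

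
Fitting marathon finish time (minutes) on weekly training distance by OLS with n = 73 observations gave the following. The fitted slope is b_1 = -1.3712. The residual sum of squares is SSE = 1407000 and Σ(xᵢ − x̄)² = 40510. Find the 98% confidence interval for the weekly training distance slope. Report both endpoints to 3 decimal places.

(-3.036, 0.293)

MSE = SSE/(n − 2) = 1407000/71 = 19816.9.
SE(b_1) = √(MSE/Sₓₓ) = √(19816.9/40510) = 0.699418.
df = n − 2 = 71.
t* = t_{0.01, 71} = 2.380024.
Margin = t* × SE = 2.380024 × 0.699418 = 1.66463.
CI: -1.3712 ± 1.66463 → (-3.036, 0.293).
With 98% confidence, each one-unit increase in weekly training distance is associated with a change of between -3.036 and 0.293 minutes in marathon finish time.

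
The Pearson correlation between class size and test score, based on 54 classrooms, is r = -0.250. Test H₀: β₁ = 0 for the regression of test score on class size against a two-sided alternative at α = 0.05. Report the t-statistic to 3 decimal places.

t = r·√(n − 2)/√(1 − r²) = -0.250·√52/√0.9375 = -1.862.
df = n − 2 = 52.
Two-sided p ≈ 0.0683, which is ≥ 0.05, so fail to reject H₀.
The data do not give significant evidence of a linear association between class size and test score.

t = -1.862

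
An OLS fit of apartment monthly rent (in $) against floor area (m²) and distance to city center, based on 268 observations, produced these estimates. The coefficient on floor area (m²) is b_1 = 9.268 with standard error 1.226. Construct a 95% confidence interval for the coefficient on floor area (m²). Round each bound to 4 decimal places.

df = n − k − 1 = 268 − 2 − 1 = 265.
t* = t_{0.025, 265} = 1.968956.
Margin = t* × SE = 1.968956 × 1.226 = 2.413940.
CI: 9.268 ± 2.413940 → (6.8541, 11.6819).
With 95% confidence, each one-unit increase in floor area (m²) is associated with a change of between 6.8541 and 11.6819 $ in apartment monthly rent, holding the other predictors fixed.

(6.8541, 11.6819)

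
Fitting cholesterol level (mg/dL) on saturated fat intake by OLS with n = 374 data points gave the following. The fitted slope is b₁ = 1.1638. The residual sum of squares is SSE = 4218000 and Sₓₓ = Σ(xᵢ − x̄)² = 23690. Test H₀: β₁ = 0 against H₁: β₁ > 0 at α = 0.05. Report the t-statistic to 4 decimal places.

MSE = SSE/(n − 2) = 4218000/372 = 11338.7.
SE(b₁) = √(MSE/Sₓₓ) = √(11338.7/23690) = 0.69183.
t = 1.1638 / 0.69183 = 1.6822.
df = n − 2 = 372.
One-sided p ≈ 0.0467, which is < 0.05, so reject H₀.
There is evidence that the true slope on saturated fat intake is positive.

t = 1.6822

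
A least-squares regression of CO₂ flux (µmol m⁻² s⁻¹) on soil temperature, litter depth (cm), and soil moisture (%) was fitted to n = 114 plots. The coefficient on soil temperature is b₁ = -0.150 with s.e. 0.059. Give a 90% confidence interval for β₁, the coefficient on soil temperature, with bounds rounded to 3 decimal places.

df = n − k − 1 = 114 − 3 − 1 = 110.
t* = t_{0.05, 110} = 1.658824.
Margin = t* × SE = 1.658824 × 0.059 = 0.09787.
CI: -0.150 ± 0.09787 → (-0.248, -0.052).
With 90% confidence, each one-unit increase in soil temperature is associated with a change of between -0.248 and -0.052 µmol m⁻² s⁻¹ in CO₂ flux, holding the other predictors fixed.

(-0.248, -0.052)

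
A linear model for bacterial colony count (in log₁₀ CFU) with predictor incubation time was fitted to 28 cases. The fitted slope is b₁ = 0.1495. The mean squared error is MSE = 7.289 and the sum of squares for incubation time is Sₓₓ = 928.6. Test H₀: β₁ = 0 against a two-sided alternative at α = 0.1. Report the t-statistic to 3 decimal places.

SE(b₁) = √(MSE/Sₓₓ) = √(7.289/928.6) = 0.0885971.
t = 0.1495 / 0.0885971 = 1.687.
df = n − 2 = 26.
Two-sided p ≈ 0.1035, which is ≥ 0.1, so fail to reject H₀.
The data do not give significant evidence of an association between incubation time and bacterial colony count.

t = 1.687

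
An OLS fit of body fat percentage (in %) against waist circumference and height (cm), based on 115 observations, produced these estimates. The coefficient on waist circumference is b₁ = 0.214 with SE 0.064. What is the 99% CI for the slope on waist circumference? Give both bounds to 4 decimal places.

(0.0463, 0.3817)

df = n − k − 1 = 115 − 2 − 1 = 112.
t* = t_{0.005, 112} = 2.62044.
Margin = t* × SE = 2.62044 × 0.064 = 0.167708.
CI: 0.214 ± 0.167708 → (0.0463, 0.3817).
With 99% confidence, each one-unit increase in waist circumference is associated with a change of between 0.0463 and 0.3817 % in body fat percentage, holding the other predictors fixed.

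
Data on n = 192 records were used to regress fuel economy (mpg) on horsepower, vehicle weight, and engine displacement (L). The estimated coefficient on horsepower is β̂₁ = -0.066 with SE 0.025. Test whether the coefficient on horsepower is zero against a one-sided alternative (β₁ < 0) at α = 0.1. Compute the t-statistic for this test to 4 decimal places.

H₀: β₁ = 0 vs H₁: β₁ < 0.
t = (β̂₁ − β₁⁰)/SE = -0.066 / 0.025 = -2.6400.
df = n − k − 1 = 192 − 3 − 1 = 188.
One-sided p ≈ 0.0045, which is < 0.1, so reject H₀.
There is evidence that the true slope on horsepower is negative, holding the other predictors fixed.

t = -2.6400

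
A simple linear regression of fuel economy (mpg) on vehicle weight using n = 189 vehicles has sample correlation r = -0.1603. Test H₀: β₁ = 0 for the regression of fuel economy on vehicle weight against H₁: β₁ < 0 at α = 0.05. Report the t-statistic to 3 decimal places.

t = r·√(n − 2)/√(1 − r²) = -0.1603·√187/√0.974304 = -2.221.
df = n − 2 = 187.
One-sided p ≈ 0.0138, which is < 0.05, so reject H₀.
There is evidence of a linear association between vehicle weight and fuel economy.

t = -2.221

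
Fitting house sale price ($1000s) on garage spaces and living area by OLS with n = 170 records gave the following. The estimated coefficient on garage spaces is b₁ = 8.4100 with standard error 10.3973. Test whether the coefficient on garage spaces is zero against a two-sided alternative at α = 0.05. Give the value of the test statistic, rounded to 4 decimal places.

H₀: β₁ = 0 vs H₁: β₁ ≠ 0.
t = (b₁ − β₁⁰)/SE = 8.4100 / 10.3973 = 0.8089.
df = n − k − 1 = 170 − 2 − 1 = 167.
Two-sided p ≈ 0.4197, which is ≥ 0.05, so fail to reject H₀.
The data do not give significant evidence of an association between garage spaces and house sale price, after adjusting for the other predictors.

t = 0.8089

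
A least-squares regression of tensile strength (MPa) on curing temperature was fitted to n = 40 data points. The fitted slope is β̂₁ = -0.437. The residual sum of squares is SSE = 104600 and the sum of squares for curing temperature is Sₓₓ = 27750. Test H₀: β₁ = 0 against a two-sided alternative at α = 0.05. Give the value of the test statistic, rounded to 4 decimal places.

t = -1.3875

MSE = SSE/(n − 2) = 104600/38 = 2752.63.
SE(β̂₁) = √(MSE/Sₓₓ) = √(2752.63/27750) = 0.314951.
t = -0.437 / 0.314951 = -1.3875.
df = n − 2 = 38.
Two-sided p ≈ 0.1734, which is ≥ 0.05, so fail to reject H₀.
The data do not give significant evidence of an association between curing temperature and tensile strength.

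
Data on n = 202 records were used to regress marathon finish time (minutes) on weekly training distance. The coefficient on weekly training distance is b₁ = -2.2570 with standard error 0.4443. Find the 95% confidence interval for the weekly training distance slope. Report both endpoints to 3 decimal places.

df = n − 2 = 202 − 2 = 200.
t* = t_{0.025, 200} = 1.971896.
Margin = t* × SE = 1.971896 × 0.4443 = 0.87611.
CI: -2.2570 ± 0.87611 → (-3.133, -1.381).
With 95% confidence, each one-unit increase in weekly training distance is associated with a change of between -3.133 and -1.381 minutes in marathon finish time.

(-3.133, -1.381)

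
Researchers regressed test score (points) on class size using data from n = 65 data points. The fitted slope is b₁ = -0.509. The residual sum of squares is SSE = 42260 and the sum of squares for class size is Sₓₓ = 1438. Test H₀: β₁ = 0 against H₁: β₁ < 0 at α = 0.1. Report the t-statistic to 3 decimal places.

t = -0.745

MSE = SSE/(n − 2) = 42260/63 = 670.794.
SE(b₁) = √(MSE/Sₓₓ) = √(670.794/1438) = 0.682991.
t = -0.509 / 0.682991 = -0.745.
df = n − 2 = 63.
One-sided p ≈ 0.2294, which is ≥ 0.1, so fail to reject H₀.
The data do not give significant evidence that the true slope on class size is negative.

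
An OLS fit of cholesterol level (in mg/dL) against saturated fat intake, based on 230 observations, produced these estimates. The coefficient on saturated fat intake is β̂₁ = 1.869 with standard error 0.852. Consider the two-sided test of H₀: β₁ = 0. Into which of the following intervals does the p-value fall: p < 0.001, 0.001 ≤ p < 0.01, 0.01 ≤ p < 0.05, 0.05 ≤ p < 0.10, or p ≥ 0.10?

0.01 ≤ p < 0.05

t = 1.869 / 0.852 = 2.194.
df = n − 2 = 230 − 2 = 228.
Two-sided p = 2·P(T_{228} > |t|) ≈ 0.0293.
So 0.01 ≤ p < 0.05.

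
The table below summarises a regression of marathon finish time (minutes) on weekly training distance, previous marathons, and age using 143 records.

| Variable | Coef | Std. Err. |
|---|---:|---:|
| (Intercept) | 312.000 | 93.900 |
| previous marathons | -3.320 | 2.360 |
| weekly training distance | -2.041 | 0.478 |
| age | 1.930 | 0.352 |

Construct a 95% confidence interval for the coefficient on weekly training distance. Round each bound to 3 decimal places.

Read off: b = -2.041, SE = 0.478 for weekly training distance.
df = n − k − 1 = 143 − 3 − 1 = 139.
t* = t_{0.025, 139} = 1.977178.
Margin = t* × SE = 1.977178 × 0.478 = 0.94509.
CI: -2.041 ± 0.94509 → (-2.986, -1.096).

(-2.986, -1.096)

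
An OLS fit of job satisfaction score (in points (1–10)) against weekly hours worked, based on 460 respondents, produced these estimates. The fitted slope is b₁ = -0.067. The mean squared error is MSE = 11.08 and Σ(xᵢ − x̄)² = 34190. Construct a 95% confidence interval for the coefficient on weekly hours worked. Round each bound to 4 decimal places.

SE(b₁) = √(MSE/Sₓₓ) = √(11.08/34190) = 0.018002.
df = n − 2 = 458.
t* = t_{0.025, 458} = 1.965157.
Margin = t* × SE = 1.965157 × 0.018002 = 0.035377.
CI: -0.067 ± 0.035377 → (-0.1024, -0.0316).
With 95% confidence, each one-unit increase in weekly hours worked is associated with a change of between -0.1024 and -0.0316 points (1–10) in job satisfaction score.

(-0.1024, -0.0316)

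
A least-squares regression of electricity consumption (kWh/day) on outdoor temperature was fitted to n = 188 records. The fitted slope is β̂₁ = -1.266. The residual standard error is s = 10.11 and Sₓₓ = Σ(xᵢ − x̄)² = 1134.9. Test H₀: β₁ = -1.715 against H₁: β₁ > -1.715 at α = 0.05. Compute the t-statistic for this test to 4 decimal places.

t = 1.4961

SE(β̂₁) = s/√Sₓₓ = 10.11/√1134.9 = 0.300104.
t = (-1.266 − (-1.715)) / 0.300104 = 1.4961.
df = n − 2 = 186.
One-sided p ≈ 0.0682, which is ≥ 0.05, so fail to reject H₀.
The data do not give significant evidence that the true slope on outdoor temperature exceeds -1.715 kWh/day per unit.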